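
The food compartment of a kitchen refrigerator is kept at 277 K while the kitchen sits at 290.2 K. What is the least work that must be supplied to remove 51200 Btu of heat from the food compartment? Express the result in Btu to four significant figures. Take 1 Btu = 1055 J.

The reservoir spacing is ΔT = 290.2 − 277 = 13.20 K.
The reversible limit is COP_R = T_C/ΔT = 20.98, so W_min = Q_C/COP = Q_C·ΔT/T_C.
W_min = 51200 × 13.20/277.00 = 2440 Btu.

2440 Btu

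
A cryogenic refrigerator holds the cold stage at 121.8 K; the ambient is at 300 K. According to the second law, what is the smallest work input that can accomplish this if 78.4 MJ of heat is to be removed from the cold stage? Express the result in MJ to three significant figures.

115 MJ

The reservoir spacing is ΔT = 300 − 121.8 = 178.2 K.
The reversible limit is COP_R = T_C/ΔT = 0.6835, so W_min = Q_C/COP = Q_C·ΔT/T_C.
W_min = 78.40 × 178.2/121.80 = 114.7 MJ.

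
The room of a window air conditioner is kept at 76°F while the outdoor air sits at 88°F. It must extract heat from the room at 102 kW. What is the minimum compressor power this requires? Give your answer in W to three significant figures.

2280 W

In absolute terms T_C = 297.59 K and T_H = 304.26 K, so ΔT = 6.667 K.
COP_Carnot = T_C/ΔT = 297.59/6.667 = 44.64.
Ẇ_min = Q̇/COP_Carnot = 102.0/44.64 = 2.285 kW = 2285 W.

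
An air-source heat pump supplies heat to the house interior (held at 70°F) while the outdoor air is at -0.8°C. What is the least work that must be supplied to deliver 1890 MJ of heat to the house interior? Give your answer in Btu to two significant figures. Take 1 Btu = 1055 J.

In absolute terms T_C = 272.35 K and T_H = 294.26 K, so ΔT = 21.91 K.
The reversible limit is COP_HP = T_H/ΔT = 13.43, so W_min = Q_H/COP = Q_H·ΔT/T_H.
W_min = 1890 × 21.91/294.26 = 140.7 MJ = 133400 Btu.

130000 Btu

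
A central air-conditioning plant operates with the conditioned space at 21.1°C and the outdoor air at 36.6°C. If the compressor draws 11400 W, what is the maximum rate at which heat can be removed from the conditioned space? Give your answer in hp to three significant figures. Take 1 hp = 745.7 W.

290 hp

In absolute terms T_C = 294.25 K and T_H = 309.75 K, so ΔT = 15.50 K.
COP_Carnot = T_C/ΔT = 294.25/15.50 = 18.98.
Q̇_max = COP_Carnot × Ẇ = 18.98 × 11400 W = 216400 W = 290.2 hp.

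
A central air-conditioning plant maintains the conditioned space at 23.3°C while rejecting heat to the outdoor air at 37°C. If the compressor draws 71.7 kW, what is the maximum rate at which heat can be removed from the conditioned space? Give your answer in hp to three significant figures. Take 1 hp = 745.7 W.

In absolute terms T_C = 296.45 K and T_H = 310.15 K, so ΔT = 13.70 K.
COP_Carnot = T_C/ΔT = 296.45/13.70 = 21.64.
Q̇_max = COP_Carnot × Ẇ = 21.64 × 71.70 kW = 1551 kW = 2081 hp.

2080 hp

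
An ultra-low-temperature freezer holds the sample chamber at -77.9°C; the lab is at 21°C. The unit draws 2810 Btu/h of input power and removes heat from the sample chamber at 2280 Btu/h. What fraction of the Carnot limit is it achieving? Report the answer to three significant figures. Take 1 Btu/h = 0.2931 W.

COP_actual = Q̇_C/Ẇ = 2280/2810 = 0.8114.
In absolute terms T_C = 195.25 K and T_H = 294.15 K, so ΔT = 98.90 K.
COP_Carnot = T_C/ΔT = 195.25/98.90 = 1.974.
η_II = COP_actual/COP_Carnot = 0.8114/1.974 = 0.4110.

0.411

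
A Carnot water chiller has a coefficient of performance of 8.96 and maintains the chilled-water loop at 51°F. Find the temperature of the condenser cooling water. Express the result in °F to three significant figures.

108 °F

COP_R = T_C/(T_H − T_C) gives T_H − T_C = T_C/COP.
With T_C = 283.71 K, T_H = 283.71 × (1 + 1/8.96) = 315.37 K.
Converting, 315.37 K = 107.99°F.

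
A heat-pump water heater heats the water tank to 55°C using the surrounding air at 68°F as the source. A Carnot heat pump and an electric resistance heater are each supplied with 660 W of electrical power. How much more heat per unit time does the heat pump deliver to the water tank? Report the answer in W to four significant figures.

5528 W

In absolute terms T_C = 293.15 K and T_H = 328.15 K, so ΔT = 35.00 K.
COP_Carnot = T_H/ΔT = 328.15/35.00 = 9.376.
The heat pump delivers Q̇_H = COP × Ẇ = 6188 W; the resistance heater delivers Ẇ = 660.0 W.
Extra = (COP − 1)·Ẇ = 5528 W.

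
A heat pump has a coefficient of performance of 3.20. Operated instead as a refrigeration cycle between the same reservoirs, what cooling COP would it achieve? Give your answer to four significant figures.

2.200

Since Q_H = Q_C + W for any cycle, COP_R = Q_C/W = Q_H/W − 1.
COP_R = 3.20 − 1 = 2.20.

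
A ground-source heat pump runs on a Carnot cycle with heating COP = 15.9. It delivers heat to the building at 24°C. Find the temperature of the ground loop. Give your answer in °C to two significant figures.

5.3 °C

COP_HP = T_H/(T_H − T_C) gives T_H − T_C = T_H/COP.
With T_H = 297.15 K, T_C = 297.15 × (1 − 1/15.9) = 278.46 K.
Converting, 278.46 K = 5.31°C.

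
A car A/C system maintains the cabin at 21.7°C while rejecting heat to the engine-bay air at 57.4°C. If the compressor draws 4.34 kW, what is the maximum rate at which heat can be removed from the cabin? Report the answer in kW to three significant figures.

In absolute terms T_C = 294.85 K and T_H = 330.55 K, so ΔT = 35.70 K.
COP_Carnot = T_C/ΔT = 294.85/35.70 = 8.259.
Q̇_max = COP_Carnot × Ẇ = 8.259 × 4.340 kW = 35.84 kW.

35.8 kW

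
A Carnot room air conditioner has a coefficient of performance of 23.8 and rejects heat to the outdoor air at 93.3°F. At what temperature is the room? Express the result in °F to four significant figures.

71.00 °F

For a Carnot refrigerator COP_R = T_C/(T_H − T_C), so T_C = COP·T_H/(1 + COP).
With T_H = 307.21 K, T_C = 23.8 × 307.21/24.80 = 294.82 K.
Converting, 294.82 K = 71.00°F.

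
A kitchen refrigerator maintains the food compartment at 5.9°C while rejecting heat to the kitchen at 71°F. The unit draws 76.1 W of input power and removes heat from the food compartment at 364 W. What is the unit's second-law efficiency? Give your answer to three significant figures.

0.270

COP_actual = Q̇_C/Ẇ = 364.0/76.10 = 4.783.
In absolute terms T_C = 279.05 K and T_H = 294.82 K, so ΔT = 15.77 K.
COP_Carnot = T_C/ΔT = 279.05/15.77 = 17.70.
η_II = COP_actual/COP_Carnot = 4.783/17.70 = 0.2703.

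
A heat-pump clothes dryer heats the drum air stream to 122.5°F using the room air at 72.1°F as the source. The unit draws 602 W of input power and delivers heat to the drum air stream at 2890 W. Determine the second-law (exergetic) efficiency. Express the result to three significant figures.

COP_actual = Q̇_H/Ẇ = 2890/602.0 = 4.801.
In absolute terms T_C = 295.43 K and T_H = 323.43 K, so ΔT = 28.00 K.
COP_Carnot = T_H/ΔT = 323.43/28.00 = 11.55.
η_II = COP_actual/COP_Carnot = 4.801/11.55 = 0.4156.

0.416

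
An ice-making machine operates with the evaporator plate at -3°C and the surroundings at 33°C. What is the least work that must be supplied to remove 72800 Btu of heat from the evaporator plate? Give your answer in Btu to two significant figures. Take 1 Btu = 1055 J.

In absolute terms T_C = 270.15 K and T_H = 306.15 K, so ΔT = 36.00 K.
The reversible limit is COP_R = T_C/ΔT = 7.504, so W_min = Q_C/COP = Q_C·ΔT/T_C.
W_min = 72800 × 36.00/270.15 = 9701 Btu.

9700 Btu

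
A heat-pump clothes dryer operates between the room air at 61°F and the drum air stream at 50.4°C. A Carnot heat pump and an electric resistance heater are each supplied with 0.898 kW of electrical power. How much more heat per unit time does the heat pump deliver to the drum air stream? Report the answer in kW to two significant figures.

7.6 kW

In absolute terms T_C = 289.26 K and T_H = 323.55 K, so ΔT = 34.29 K.
COP_Carnot = T_H/ΔT = 323.55/34.29 = 9.436.
The heat pump delivers Q̇_H = COP × Ẇ = 8.474 kW; the resistance heater delivers Ẇ = 0.8980 kW.
Extra = (COP − 1)·Ẇ = 7.576 kW.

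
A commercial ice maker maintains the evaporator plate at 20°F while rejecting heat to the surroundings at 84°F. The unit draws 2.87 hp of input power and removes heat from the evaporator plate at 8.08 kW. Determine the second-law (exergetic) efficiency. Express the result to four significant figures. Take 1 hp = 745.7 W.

0.5037

Converting, Q̇_C = 8.080 kW = 10.84 hp, so COP_actual = Q̇_C/Ẇ = 10.84/2.870 = 3.775.
In absolute terms T_C = 266.48 K and T_H = 302.04 K, so ΔT = 35.56 K.
COP_Carnot = T_C/ΔT = 266.48/35.56 = 7.495.
η_II = COP_actual/COP_Carnot = 3.775/7.495 = 0.5037.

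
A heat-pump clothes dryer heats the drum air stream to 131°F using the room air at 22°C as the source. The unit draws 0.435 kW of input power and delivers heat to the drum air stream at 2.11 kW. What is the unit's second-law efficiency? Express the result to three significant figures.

0.488

COP_actual = Q̇_H/Ẇ = 2.110/0.4350 = 4.851.
In absolute terms T_C = 295.15 K and T_H = 328.15 K, so ΔT = 33.00 K.
COP_Carnot = T_H/ΔT = 328.15/33.00 = 9.944.
η_II = COP_actual/COP_Carnot = 4.851/9.944 = 0.4878.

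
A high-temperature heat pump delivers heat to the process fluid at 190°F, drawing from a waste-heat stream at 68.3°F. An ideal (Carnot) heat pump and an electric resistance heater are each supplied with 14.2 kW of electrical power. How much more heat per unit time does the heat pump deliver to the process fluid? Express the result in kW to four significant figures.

In absolute terms T_C = 293.32 K and T_H = 360.93 K, so ΔT = 67.61 K.
COP_Carnot = T_H/ΔT = 360.93/67.61 = 5.338.
The heat pump delivers Q̇_H = COP × Ẇ = 75.80 kW; the resistance heater delivers Ẇ = 14.20 kW.
Extra = (COP − 1)·Ẇ = 61.60 kW.

61.60 kW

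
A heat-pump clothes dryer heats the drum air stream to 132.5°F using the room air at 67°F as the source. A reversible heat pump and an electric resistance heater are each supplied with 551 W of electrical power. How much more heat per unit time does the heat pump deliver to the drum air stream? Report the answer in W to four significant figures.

4430 W

In absolute terms T_C = 292.59 K and T_H = 328.98 K, so ΔT = 36.39 K.
COP_Carnot = T_H/ΔT = 328.98/36.39 = 9.041.
The heat pump delivers Q̇_H = COP × Ẇ = 4981 W; the resistance heater delivers Ẇ = 551.0 W.
Extra = (COP − 1)·Ẇ = 4430 W.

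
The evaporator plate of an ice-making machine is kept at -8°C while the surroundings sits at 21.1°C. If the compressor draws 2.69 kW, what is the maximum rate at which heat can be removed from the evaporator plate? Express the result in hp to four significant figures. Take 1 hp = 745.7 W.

In absolute terms T_C = 265.15 K and T_H = 294.25 K, so ΔT = 29.10 K.
COP_Carnot = T_C/ΔT = 265.15/29.10 = 9.112.
Q̇_max = COP_Carnot × Ẇ = 9.112 × 2.690 kW = 24.51 kW = 32.87 hp.

32.87 hp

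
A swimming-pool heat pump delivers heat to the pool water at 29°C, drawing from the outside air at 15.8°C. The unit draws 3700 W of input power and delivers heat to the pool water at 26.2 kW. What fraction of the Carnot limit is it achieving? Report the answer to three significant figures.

Converting, Q̇_H = 26.20 kW = 26200 W, so COP_actual = Q̇_H/Ẇ = 26200/3700 = 7.081.
In absolute terms T_C = 288.95 K and T_H = 302.15 K, so ΔT = 13.20 K.
COP_Carnot = T_H/ΔT = 302.15/13.20 = 22.89.
η_II = COP_actual/COP_Carnot = 7.081/22.89 = 0.3094.

0.309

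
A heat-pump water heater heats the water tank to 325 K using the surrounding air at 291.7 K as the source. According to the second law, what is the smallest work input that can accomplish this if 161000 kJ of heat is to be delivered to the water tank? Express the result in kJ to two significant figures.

16000 kJ

The reservoir spacing is ΔT = 325 − 291.7 = 33.30 K.
The reversible limit is COP_HP = T_H/ΔT = 9.760, so W_min = Q_H/COP = Q_H·ΔT/T_H.
W_min = 161000 × 33.30/325.00 = 16500 kJ.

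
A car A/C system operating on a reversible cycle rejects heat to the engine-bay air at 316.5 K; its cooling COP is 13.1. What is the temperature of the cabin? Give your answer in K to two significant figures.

For a Carnot refrigerator COP_R = T_C/(T_H − T_C), so T_C = COP·T_H/(1 + COP).
With T_H = 316.50 K, T_C = 13.1 × 316.50/14.10 = 294.05 K.

290 K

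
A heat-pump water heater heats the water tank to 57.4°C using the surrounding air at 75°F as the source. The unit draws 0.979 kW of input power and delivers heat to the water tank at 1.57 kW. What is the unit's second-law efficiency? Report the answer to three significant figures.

0.163

COP_actual = Q̇_H/Ẇ = 1.570/0.9790 = 1.604.
In absolute terms T_C = 297.04 K and T_H = 330.55 K, so ΔT = 33.51 K.
COP_Carnot = T_H/ΔT = 330.55/33.51 = 9.864.
η_II = COP_actual/COP_Carnot = 1.604/9.864 = 0.1626.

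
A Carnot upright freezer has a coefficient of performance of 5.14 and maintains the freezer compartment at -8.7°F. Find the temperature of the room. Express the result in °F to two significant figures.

79 °F

COP_R = T_C/(T_H − T_C) gives T_H − T_C = T_C/COP.
With T_C = 250.54 K, T_H = 250.54 × (1 + 1/5.14) = 299.28 K.
Converting, 299.28 K = 79.04°F.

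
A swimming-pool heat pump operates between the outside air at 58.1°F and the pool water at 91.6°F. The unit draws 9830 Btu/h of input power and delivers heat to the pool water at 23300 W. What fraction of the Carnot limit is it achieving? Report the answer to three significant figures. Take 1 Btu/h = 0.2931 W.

0.491

Converting, Q̇_H = 23300 W = 79500 Btu/h, so COP_actual = Q̇_H/Ẇ = 79500/9830 = 8.087.
In absolute terms T_C = 287.65 K and T_H = 306.26 K, so ΔT = 18.61 K.
COP_Carnot = T_H/ΔT = 306.26/18.61 = 16.46.
η_II = COP_actual/COP_Carnot = 8.087/16.46 = 0.4914.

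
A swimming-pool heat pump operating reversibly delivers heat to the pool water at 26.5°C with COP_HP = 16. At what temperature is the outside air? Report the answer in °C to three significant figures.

COP_HP = T_H/(T_H − T_C) gives T_H − T_C = T_H/COP.
With T_H = 299.65 K, T_C = 299.65 × (1 − 1/16) = 280.92 K.
Converting, 280.92 K = 7.77°C.

7.77 °C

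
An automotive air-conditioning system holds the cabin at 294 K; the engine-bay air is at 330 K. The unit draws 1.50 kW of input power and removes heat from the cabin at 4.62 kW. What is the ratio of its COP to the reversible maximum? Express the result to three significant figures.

0.377

COP_actual = Q̇_C/Ẇ = 4.620/1.500 = 3.080.
The reservoir spacing is ΔT = 330 − 294 = 36.00 K.
COP_Carnot = T_C/ΔT = 294.00/36.00 = 8.167.
η_II = COP_actual/COP_Carnot = 3.080/8.167 = 0.3771.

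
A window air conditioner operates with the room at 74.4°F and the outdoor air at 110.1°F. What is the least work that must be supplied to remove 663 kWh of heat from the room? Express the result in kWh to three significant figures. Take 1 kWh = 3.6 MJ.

In absolute terms T_C = 296.71 K and T_H = 316.54 K, so ΔT = 19.83 K.
The reversible limit is COP_R = T_C/ΔT = 14.96, so W_min = Q_C/COP = Q_C·ΔT/T_C.
W_min = 663.0 × 19.83/296.71 = 44.32 kWh.

44.3 kWh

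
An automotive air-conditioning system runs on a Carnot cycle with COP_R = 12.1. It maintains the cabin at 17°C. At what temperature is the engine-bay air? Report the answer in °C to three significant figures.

41.0 °C

COP_R = T_C/(T_H − T_C) gives T_H − T_C = T_C/COP.
With T_C = 290.15 K, T_H = 290.15 × (1 + 1/12.1) = 314.13 K.
Converting, 314.13 K = 40.98°C.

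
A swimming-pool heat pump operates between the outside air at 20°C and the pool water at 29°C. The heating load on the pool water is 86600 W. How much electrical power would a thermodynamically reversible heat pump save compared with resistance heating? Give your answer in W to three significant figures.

In absolute terms T_C = 293.15 K and T_H = 302.15 K, so ΔT = 9.000 K.
COP_Carnot = T_H/ΔT = 302.15/9.000 = 33.57.
Resistance heating needs Ẇ_res = Q̇_H = 86600 W; the reversible heat pump needs only Ẇ_hp = Q̇_H/COP = 2580 W.
Saving = 86600 − 2580 = 84020 W.

84000 W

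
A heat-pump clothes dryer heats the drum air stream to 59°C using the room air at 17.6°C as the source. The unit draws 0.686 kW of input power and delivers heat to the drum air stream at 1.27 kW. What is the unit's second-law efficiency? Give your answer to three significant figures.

COP_actual = Q̇_H/Ẇ = 1.270/0.6860 = 1.851.
In absolute terms T_C = 290.75 K and T_H = 332.15 K, so ΔT = 41.40 K.
COP_Carnot = T_H/ΔT = 332.15/41.40 = 8.023.
η_II = COP_actual/COP_Carnot = 1.851/8.023 = 0.2308.

0.231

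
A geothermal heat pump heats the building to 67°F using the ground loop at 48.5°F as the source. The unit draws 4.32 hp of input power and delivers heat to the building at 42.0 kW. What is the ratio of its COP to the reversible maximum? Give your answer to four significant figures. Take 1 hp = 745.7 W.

0.4580

Converting, Q̇_H = 42.00 kW = 56.32 hp, so COP_actual = Q̇_H/Ẇ = 56.32/4.320 = 13.04.
In absolute terms T_C = 282.32 K and T_H = 292.59 K, so ΔT = 10.28 K.
COP_Carnot = T_H/ΔT = 292.59/10.28 = 28.47.
η_II = COP_actual/COP_Carnot = 13.04/28.47 = 0.4580.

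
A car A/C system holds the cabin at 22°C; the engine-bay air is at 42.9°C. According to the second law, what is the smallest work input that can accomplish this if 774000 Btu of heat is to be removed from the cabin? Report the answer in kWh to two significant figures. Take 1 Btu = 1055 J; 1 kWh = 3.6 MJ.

16 kWh

In absolute terms T_C = 295.15 K and T_H = 316.05 K, so ΔT = 20.90 K.
The reversible limit is COP_R = T_C/ΔT = 14.12, so W_min = Q_C/COP = Q_C·ΔT/T_C.
W_min = 774000 × 20.90/295.15 = 54810 Btu = 16.06 kWh.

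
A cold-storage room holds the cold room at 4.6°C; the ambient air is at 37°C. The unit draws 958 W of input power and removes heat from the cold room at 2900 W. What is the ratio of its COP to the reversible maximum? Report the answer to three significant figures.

COP_actual = Q̇_C/Ẇ = 2900/958.0 = 3.027.
In absolute terms T_C = 277.75 K and T_H = 310.15 K, so ΔT = 32.40 K.
COP_Carnot = T_C/ΔT = 277.75/32.40 = 8.573.
η_II = COP_actual/COP_Carnot = 3.027/8.573 = 0.3531.

0.353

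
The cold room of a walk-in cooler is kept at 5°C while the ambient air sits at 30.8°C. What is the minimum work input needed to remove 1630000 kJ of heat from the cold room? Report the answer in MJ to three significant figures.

In absolute terms T_C = 278.15 K and T_H = 303.95 K, so ΔT = 25.80 K.
The reversible limit is COP_R = T_C/ΔT = 10.78, so W_min = Q_C/COP = Q_C·ΔT/T_C.
W_min = 1630000 × 25.80/278.15 = 151200 kJ = 151.2 MJ.

151 MJ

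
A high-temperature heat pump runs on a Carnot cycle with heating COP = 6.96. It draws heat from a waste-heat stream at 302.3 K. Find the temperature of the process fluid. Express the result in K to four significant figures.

COP_HP = T_H/(T_H − T_C) rearranges to T_H = COP·T_C/(COP − 1).
With T_C = 302.30 K, T_H = 6.96 × 302.30/5.960 = 353.02 K.

353.0 K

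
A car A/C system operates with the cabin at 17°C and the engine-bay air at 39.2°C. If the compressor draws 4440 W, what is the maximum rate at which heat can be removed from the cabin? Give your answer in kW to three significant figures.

58.0 kW

In absolute terms T_C = 290.15 K and T_H = 312.35 K, so ΔT = 22.20 K.
COP_Carnot = T_C/ΔT = 290.15/22.20 = 13.07.
Q̇_max = COP_Carnot × Ẇ = 13.07 × 4440 W = 58030 W = 58.03 kW.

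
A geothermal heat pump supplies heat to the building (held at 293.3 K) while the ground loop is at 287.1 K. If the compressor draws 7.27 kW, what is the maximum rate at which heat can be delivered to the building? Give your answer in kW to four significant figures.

343.9 kW

The reservoir spacing is ΔT = 293.3 − 287.1 = 6.200 K.
COP_Carnot = T_H/ΔT = 293.30/6.200 = 47.31.
Q̇_max = COP_Carnot × Ẇ = 47.31 × 7.270 kW = 343.9 kW.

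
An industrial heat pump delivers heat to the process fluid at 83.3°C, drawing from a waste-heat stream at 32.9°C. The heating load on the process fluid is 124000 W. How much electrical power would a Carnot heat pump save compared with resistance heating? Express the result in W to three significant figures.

In absolute terms T_C = 306.05 K and T_H = 356.45 K, so ΔT = 50.40 K.
COP_Carnot = T_H/ΔT = 356.45/50.40 = 7.072.
Resistance heating needs Ẇ_res = Q̇_H = 124000 W; the reversible heat pump needs only Ẇ_hp = Q̇_H/COP = 17530 W.
Saving = 124000 − 17530 = 106500 W.

106000 W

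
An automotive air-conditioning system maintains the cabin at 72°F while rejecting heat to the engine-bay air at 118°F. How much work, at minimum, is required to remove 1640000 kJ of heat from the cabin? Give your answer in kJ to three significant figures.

In absolute terms T_C = 295.37 K and T_H = 320.93 K, so ΔT = 25.56 K.
The reversible limit is COP_R = T_C/ΔT = 11.56, so W_min = Q_C/COP = Q_C·ΔT/T_C.
W_min = 1640000 × 25.56/295.37 = 141900 kJ.

142000 kJ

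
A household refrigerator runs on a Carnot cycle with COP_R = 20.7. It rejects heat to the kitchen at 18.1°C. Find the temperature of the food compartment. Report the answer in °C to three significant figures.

For a Carnot refrigerator COP_R = T_C/(T_H − T_C), so T_C = COP·T_H/(1 + COP).
With T_H = 291.25 K, T_C = 20.7 × 291.25/21.70 = 277.83 K.
Converting, 277.83 K = 4.68°C.

4.68 °C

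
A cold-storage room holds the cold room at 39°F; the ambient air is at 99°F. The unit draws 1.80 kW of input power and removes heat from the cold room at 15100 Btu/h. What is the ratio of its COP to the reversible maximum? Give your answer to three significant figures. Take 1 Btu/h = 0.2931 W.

Converting, Q̇_C = 15100 Btu/h = 4.426 kW, so COP_actual = Q̇_C/Ẇ = 4.426/1.800 = 2.459.
In absolute terms T_C = 277.04 K and T_H = 310.37 K, so ΔT = 33.33 K.
COP_Carnot = T_C/ΔT = 277.04/33.33 = 8.311.
η_II = COP_actual/COP_Carnot = 2.459/8.311 = 0.2958.

0.296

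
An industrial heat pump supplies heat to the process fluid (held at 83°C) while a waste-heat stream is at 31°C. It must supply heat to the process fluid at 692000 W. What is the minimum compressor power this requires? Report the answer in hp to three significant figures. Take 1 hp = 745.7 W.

In absolute terms T_C = 304.15 K and T_H = 356.15 K, so ΔT = 52.00 K.
COP_Carnot = T_H/ΔT = 356.15/52.00 = 6.849.
Ẇ_min = Q̇/COP_Carnot = 692000/6.849 = 101000 W = 135.5 hp.

135 hp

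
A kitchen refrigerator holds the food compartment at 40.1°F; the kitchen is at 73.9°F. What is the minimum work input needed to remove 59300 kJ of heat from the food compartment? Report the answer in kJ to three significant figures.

In absolute terms T_C = 277.65 K and T_H = 296.43 K, so ΔT = 18.78 K.
The reversible limit is COP_R = T_C/ΔT = 14.79, so W_min = Q_C/COP = Q_C·ΔT/T_C.
W_min = 59300 × 18.78/277.65 = 4011 kJ.

4010 kJ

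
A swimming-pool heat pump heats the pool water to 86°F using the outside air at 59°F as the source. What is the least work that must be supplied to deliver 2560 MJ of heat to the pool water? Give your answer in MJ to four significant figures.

In absolute terms T_C = 288.15 K and T_H = 303.15 K, so ΔT = 15.00 K.
The reversible limit is COP_HP = T_H/ΔT = 20.21, so W_min = Q_H/COP = Q_H·ΔT/T_H.
W_min = 2560 × 15.00/303.15 = 126.7 MJ.

126.7 MJ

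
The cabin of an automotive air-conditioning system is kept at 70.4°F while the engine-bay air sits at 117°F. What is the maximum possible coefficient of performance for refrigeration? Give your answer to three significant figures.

In absolute terms T_C = 294.48 K and T_H = 320.37 K, so ΔT = 25.89 K.
For a reversible cycle, COP_Carnot = T_C/ΔT = 294.48/25.89 = 11.37.

11.4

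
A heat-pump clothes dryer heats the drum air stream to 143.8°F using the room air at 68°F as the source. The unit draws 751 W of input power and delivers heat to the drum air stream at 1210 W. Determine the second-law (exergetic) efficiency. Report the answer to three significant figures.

COP_actual = Q̇_H/Ẇ = 1210/751.0 = 1.611.
In absolute terms T_C = 293.15 K and T_H = 335.26 K, so ΔT = 42.11 K.
COP_Carnot = T_H/ΔT = 335.26/42.11 = 7.961.
η_II = COP_actual/COP_Carnot = 1.611/7.961 = 0.2024.

0.202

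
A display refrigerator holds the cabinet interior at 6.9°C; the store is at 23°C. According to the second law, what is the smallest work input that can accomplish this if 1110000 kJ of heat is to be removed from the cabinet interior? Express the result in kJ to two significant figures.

In absolute terms T_C = 280.05 K and T_H = 296.15 K, so ΔT = 16.10 K.
The reversible limit is COP_R = T_C/ΔT = 17.39, so W_min = Q_C/COP = Q_C·ΔT/T_C.
W_min = 1110000 × 16.10/280.05 = 63810 kJ.

64000 kJ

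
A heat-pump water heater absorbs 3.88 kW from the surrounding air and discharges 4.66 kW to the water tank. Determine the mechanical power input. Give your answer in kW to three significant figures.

For a cyclic device the first law requires Q̇_H = Q̇_C + Ẇ.
Ẇ = Q̇_H − Q̇_C = 0.7800 kW.

0.780 kW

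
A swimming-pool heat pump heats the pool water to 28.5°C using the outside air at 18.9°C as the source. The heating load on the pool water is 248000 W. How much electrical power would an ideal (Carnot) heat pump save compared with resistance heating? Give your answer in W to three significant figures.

240000 W

In absolute terms T_C = 292.05 K and T_H = 301.65 K, so ΔT = 9.600 K.
COP_Carnot = T_H/ΔT = 301.65/9.600 = 31.42.
Resistance heating needs Ẇ_res = Q̇_H = 248000 W; the reversible heat pump needs only Ẇ_hp = Q̇_H/COP = 7893 W.
Saving = 248000 − 7893 = 240100 W.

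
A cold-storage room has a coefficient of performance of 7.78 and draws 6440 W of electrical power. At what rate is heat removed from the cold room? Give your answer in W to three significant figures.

Q̇_C = COP × Ẇ = 7.78 × 6440 = 50100 W.

50100 W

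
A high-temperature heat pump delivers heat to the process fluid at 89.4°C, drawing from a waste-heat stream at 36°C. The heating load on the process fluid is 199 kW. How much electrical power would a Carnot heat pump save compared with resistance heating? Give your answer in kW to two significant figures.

In absolute terms T_C = 309.15 K and T_H = 362.55 K, so ΔT = 53.40 K.
COP_Carnot = T_H/ΔT = 362.55/53.40 = 6.789.
Resistance heating needs Ẇ_res = Q̇_H = 199.0 kW; the reversible heat pump needs only Ẇ_hp = Q̇_H/COP = 29.31 kW.
Saving = 199.0 − 29.31 = 169.7 kW.

170 kW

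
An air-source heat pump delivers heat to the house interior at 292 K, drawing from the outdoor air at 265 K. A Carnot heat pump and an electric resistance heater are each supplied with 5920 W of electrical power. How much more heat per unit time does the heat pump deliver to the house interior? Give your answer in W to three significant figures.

The reservoir spacing is ΔT = 292 − 265 = 27.00 K.
COP_Carnot = T_H/ΔT = 292.00/27.00 = 10.81.
The heat pump delivers Q̇_H = COP × Ẇ = 64020 W; the resistance heater delivers Ẇ = 5920 W.
Extra = (COP − 1)·Ẇ = 58100 W.

58100 W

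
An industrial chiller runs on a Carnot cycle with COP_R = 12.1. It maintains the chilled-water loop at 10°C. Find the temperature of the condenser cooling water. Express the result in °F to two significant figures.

COP_R = T_C/(T_H − T_C) gives T_H − T_C = T_C/COP.
With T_C = 283.15 K, T_H = 283.15 × (1 + 1/12.1) = 306.55 K.
Converting, 306.55 K = 92.12°F.

92 °F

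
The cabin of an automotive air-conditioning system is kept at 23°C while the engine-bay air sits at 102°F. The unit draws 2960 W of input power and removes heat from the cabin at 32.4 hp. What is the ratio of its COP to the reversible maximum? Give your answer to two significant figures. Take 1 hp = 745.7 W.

Converting, Q̇_C = 32.40 hp = 24160 W, so COP_actual = Q̇_C/Ẇ = 24160/2960 = 8.162.
In absolute terms T_C = 296.15 K and T_H = 312.04 K, so ΔT = 15.89 K.
COP_Carnot = T_C/ΔT = 296.15/15.89 = 18.64.
η_II = COP_actual/COP_Carnot = 8.162/18.64 = 0.4379.

0.44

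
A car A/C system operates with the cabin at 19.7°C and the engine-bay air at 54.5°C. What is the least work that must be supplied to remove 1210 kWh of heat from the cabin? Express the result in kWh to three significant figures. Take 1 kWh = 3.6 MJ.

144 kWh

In absolute terms T_C = 292.85 K and T_H = 327.65 K, so ΔT = 34.80 K.
The reversible limit is COP_R = T_C/ΔT = 8.415, so W_min = Q_C/COP = Q_C·ΔT/T_C.
W_min = 1210 × 34.80/292.85 = 143.8 kWh.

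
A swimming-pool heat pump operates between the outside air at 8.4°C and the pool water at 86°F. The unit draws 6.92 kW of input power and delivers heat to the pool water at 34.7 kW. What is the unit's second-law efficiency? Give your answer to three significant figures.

0.357

COP_actual = Q̇_H/Ẇ = 34.70/6.920 = 5.014.
In absolute terms T_C = 281.55 K and T_H = 303.15 K, so ΔT = 21.60 K.
COP_Carnot = T_H/ΔT = 303.15/21.60 = 14.03.
η_II = COP_actual/COP_Carnot = 5.014/14.03 = 0.3573.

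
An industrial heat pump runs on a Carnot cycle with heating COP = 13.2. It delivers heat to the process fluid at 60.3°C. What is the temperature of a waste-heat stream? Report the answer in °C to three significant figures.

COP_HP = T_H/(T_H − T_C) gives T_H − T_C = T_H/COP.
With T_H = 333.45 K, T_C = 333.45 × (1 − 1/13.2) = 308.19 K.
Converting, 308.19 K = 35.04°C.

35.0 °C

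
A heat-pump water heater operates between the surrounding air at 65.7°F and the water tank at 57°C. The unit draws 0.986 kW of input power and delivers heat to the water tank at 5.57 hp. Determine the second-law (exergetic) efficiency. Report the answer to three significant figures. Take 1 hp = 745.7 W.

Converting, Q̇_H = 5.570 hp = 4.154 kW, so COP_actual = Q̇_H/Ẇ = 4.154/0.9860 = 4.213.
In absolute terms T_C = 291.87 K and T_H = 330.15 K, so ΔT = 38.28 K.
COP_Carnot = T_H/ΔT = 330.15/38.28 = 8.625.
η_II = COP_actual/COP_Carnot = 4.213/8.625 = 0.4884.

0.488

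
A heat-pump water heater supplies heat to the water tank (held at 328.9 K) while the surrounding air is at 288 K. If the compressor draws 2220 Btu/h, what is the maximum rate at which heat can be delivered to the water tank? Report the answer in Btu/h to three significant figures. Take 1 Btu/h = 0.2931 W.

The reservoir spacing is ΔT = 328.9 − 288 = 40.90 K.
COP_Carnot = T_H/ΔT = 328.90/40.90 = 8.042.
Q̇_max = COP_Carnot × Ẇ = 8.042 × 2220 Btu/h = 17850 Btu/h.

17900 Btu/h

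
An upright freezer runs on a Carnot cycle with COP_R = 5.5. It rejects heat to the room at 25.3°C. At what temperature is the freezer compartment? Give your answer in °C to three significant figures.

For a Carnot refrigerator COP_R = T_C/(T_H − T_C), so T_C = COP·T_H/(1 + COP).
With T_H = 298.45 K, T_C = 5.5 × 298.45/6.500 = 252.53 K.
Converting, 252.53 K = -20.62°C.

-20.6 °C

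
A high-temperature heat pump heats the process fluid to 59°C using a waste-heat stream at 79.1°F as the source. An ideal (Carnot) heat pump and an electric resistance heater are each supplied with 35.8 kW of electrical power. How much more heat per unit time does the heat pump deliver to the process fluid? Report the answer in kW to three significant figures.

In absolute terms T_C = 299.32 K and T_H = 332.15 K, so ΔT = 32.83 K.
COP_Carnot = T_H/ΔT = 332.15/32.83 = 10.12.
The heat pump delivers Q̇_H = COP × Ẇ = 362.2 kW; the resistance heater delivers Ẇ = 35.80 kW.
Extra = (COP − 1)·Ẇ = 326.4 kW.

326 kW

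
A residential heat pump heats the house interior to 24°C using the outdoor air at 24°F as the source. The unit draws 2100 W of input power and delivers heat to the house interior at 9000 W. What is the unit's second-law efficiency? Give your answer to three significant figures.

COP_actual = Q̇_H/Ẇ = 9000/2100 = 4.286.
In absolute terms T_C = 268.71 K and T_H = 297.15 K, so ΔT = 28.44 K.
COP_Carnot = T_H/ΔT = 297.15/28.44 = 10.45.
η_II = COP_actual/COP_Carnot = 4.286/10.45 = 0.4102.

0.410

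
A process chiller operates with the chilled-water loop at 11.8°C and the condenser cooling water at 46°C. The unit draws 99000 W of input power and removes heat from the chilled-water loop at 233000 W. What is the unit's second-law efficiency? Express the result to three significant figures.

0.282

COP_actual = Q̇_C/Ẇ = 233000/99000 = 2.354.
In absolute terms T_C = 284.95 K and T_H = 319.15 K, so ΔT = 34.20 K.
COP_Carnot = T_C/ΔT = 284.95/34.20 = 8.332.
η_II = COP_actual/COP_Carnot = 2.354/8.332 = 0.2825.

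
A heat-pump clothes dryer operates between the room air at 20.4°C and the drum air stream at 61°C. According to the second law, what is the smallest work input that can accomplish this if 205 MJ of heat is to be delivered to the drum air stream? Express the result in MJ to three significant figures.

24.9 MJ

In absolute terms T_C = 293.55 K and T_H = 334.15 K, so ΔT = 40.60 K.
The reversible limit is COP_HP = T_H/ΔT = 8.230, so W_min = Q_H/COP = Q_H·ΔT/T_H.
W_min = 205.0 × 40.60/334.15 = 24.91 MJ.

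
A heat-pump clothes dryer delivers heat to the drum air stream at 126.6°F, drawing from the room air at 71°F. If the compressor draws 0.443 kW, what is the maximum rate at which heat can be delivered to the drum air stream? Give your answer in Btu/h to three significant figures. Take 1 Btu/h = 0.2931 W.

15900 Btu/h

In absolute terms T_C = 294.82 K and T_H = 325.71 K, so ΔT = 30.89 K.
COP_Carnot = T_H/ΔT = 325.71/30.89 = 10.54.
Q̇_max = COP_Carnot × Ẇ = 10.54 × 0.4430 kW = 4.671 kW = 15940 Btu/h.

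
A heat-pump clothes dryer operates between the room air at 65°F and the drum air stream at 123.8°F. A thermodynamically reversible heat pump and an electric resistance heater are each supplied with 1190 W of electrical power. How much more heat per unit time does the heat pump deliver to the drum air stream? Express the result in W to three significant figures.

10600 W

In absolute terms T_C = 291.48 K and T_H = 324.15 K, so ΔT = 32.67 K.
COP_Carnot = T_H/ΔT = 324.15/32.67 = 9.923.
The heat pump delivers Q̇_H = COP × Ẇ = 11810 W; the resistance heater delivers Ẇ = 1190 W.
Extra = (COP − 1)·Ẇ = 10620 W.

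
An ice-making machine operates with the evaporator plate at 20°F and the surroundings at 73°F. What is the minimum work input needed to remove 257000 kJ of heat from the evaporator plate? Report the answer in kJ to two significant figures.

28000 kJ

In absolute terms T_C = 266.48 K and T_H = 295.93 K, so ΔT = 29.44 K.
The reversible limit is COP_R = T_C/ΔT = 9.050, so W_min = Q_C/COP = Q_C·ΔT/T_C.
W_min = 257000 × 29.44/266.48 = 28400 kJ.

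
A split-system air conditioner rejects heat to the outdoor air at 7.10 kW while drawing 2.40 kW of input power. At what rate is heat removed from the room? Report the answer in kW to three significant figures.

For a cyclic device the first law requires Q̇_H = Q̇_C + Ẇ.
Q̇_C = Q̇_H − Ẇ = 4.700 kW.

4.70 kW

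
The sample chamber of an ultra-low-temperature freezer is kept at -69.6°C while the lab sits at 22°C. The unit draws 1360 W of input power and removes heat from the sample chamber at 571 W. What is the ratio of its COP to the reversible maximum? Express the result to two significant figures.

0.19

COP_actual = Q̇_C/Ẇ = 571.0/1360 = 0.4199.
In absolute terms T_C = 203.55 K and T_H = 295.15 K, so ΔT = 91.60 K.
COP_Carnot = T_C/ΔT = 203.55/91.60 = 2.222.
η_II = COP_actual/COP_Carnot = 0.4199/2.222 = 0.1889.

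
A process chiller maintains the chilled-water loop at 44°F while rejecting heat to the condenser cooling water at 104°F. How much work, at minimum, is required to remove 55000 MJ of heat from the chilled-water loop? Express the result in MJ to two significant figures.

6600 MJ

In absolute terms T_C = 279.82 K and T_H = 313.15 K, so ΔT = 33.33 K.
The reversible limit is COP_R = T_C/ΔT = 8.395, so W_min = Q_C/COP = Q_C·ΔT/T_C.
W_min = 55000 × 33.33/279.82 = 6552 MJ.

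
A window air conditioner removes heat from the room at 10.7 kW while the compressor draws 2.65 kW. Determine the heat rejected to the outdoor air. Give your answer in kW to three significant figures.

For a cyclic device the first law requires Q̇_H = Q̇_C + Ẇ.
Q̇_H = Q̇_C + Ẇ = 13.35 kW.

13.4 kW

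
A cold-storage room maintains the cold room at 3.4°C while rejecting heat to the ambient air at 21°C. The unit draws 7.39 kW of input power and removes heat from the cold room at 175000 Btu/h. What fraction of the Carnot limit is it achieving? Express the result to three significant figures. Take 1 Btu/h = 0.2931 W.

Converting, Q̇_C = 175000 Btu/h = 51.29 kW, so COP_actual = Q̇_C/Ẇ = 51.29/7.390 = 6.941.
In absolute terms T_C = 276.55 K and T_H = 294.15 K, so ΔT = 17.60 K.
COP_Carnot = T_C/ΔT = 276.55/17.60 = 15.71.
η_II = COP_actual/COP_Carnot = 6.941/15.71 = 0.4417.

0.442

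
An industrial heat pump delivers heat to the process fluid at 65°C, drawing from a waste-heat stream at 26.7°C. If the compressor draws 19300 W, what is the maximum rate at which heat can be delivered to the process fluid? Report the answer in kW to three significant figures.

170 kW

In absolute terms T_C = 299.85 K and T_H = 338.15 K, so ΔT = 38.30 K.
COP_Carnot = T_H/ΔT = 338.15/38.30 = 8.829.
Q̇_max = COP_Carnot × Ẇ = 8.829 × 19300 W = 170400 W = 170.4 kW.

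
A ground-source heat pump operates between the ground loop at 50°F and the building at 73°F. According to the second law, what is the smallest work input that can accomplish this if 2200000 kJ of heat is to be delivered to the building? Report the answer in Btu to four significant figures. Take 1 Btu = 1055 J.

In absolute terms T_C = 283.15 K and T_H = 295.93 K, so ΔT = 12.78 K.
The reversible limit is COP_HP = T_H/ΔT = 23.16, so W_min = Q_H/COP = Q_H·ΔT/T_H.
W_min = 2200000 × 12.78/295.93 = 94990 kJ = 90040 Btu.

90040 Btu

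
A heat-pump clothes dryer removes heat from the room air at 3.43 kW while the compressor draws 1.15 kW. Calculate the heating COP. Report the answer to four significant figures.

3.983

The first law gives Q̇_H = Q̇_C + Ẇ, so the three rates are Q̇_C = 3.430, Q̇_H = 4.580, Ẇ = 1.150 kW.
COP_HP = Q̇_H/Ẇ = 4.580/1.150 = 3.983.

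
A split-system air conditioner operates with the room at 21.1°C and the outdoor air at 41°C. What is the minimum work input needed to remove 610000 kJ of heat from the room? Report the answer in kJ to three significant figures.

41300 kJ

In absolute terms T_C = 294.25 K and T_H = 314.15 K, so ΔT = 19.90 K.
The reversible limit is COP_R = T_C/ΔT = 14.79, so W_min = Q_C/COP = Q_C·ΔT/T_C.
W_min = 610000 × 19.90/294.25 = 41250 kJ.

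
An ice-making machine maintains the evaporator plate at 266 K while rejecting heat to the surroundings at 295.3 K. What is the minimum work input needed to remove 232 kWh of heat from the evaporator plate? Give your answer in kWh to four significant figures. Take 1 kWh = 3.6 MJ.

The reservoir spacing is ΔT = 295.3 − 266 = 29.30 K.
The reversible limit is COP_R = T_C/ΔT = 9.078, so W_min = Q_C/COP = Q_C·ΔT/T_C.
W_min = 232.0 × 29.30/266.00 = 25.55 kWh.

25.55 kWh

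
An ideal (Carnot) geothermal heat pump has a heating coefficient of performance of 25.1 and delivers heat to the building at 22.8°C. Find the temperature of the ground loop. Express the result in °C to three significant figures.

COP_HP = T_H/(T_H − T_C) gives T_H − T_C = T_H/COP.
With T_H = 295.95 K, T_C = 295.95 × (1 − 1/25.1) = 284.16 K.
Converting, 284.16 K = 11.01°C.

11.0 °C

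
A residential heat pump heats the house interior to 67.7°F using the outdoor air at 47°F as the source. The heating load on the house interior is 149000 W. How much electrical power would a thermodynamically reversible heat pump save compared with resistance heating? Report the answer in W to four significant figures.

In absolute terms T_C = 281.48 K and T_H = 292.98 K, so ΔT = 11.50 K.
COP_Carnot = T_H/ΔT = 292.98/11.50 = 25.48.
Resistance heating needs Ẇ_res = Q̇_H = 149000 W; the reversible heat pump needs only Ẇ_hp = Q̇_H/COP = 5848 W.
Saving = 149000 − 5848 = 143200 W.

143200 W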